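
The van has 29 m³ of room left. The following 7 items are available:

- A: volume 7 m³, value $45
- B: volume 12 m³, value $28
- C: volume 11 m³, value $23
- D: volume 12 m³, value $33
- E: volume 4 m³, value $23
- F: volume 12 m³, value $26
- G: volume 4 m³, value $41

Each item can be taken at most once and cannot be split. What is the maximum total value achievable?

Check high-value combinations within 29 m³:
- A+D+E+G: volume 7+12+4+4=27, value 45+33+23+41=142
- A+B+E+G: volume 7+12+4+4=27, value 45+28+23+41=137
- A+E+F+G: volume 7+4+12+4=27, value 45+23+26+41=135
Best: $142.

$142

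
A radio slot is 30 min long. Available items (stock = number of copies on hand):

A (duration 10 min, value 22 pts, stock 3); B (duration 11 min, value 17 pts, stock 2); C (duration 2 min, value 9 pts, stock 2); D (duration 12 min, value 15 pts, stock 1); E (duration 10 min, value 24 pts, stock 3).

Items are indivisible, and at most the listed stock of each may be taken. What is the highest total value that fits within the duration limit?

Top feasible selections:
- 3×E: duration 30, value 72
- 1×A + 2×E: duration 30, value 70
Best: 72 pts.

72 pts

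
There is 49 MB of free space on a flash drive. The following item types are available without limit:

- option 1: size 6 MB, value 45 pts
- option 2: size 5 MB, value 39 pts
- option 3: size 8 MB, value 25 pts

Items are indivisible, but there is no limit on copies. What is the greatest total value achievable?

Best value-per-unit is option 2 at 39/5; filling with it alone gives 9×39 = 351.
Optimal mix: 4×option 1 + 5×option 2 → size 49, value 375.

375 pts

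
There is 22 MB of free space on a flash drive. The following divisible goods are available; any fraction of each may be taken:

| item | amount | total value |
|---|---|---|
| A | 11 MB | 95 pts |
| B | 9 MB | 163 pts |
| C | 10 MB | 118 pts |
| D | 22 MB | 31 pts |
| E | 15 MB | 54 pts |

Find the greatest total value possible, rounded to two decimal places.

Take in order of value per unit:
- B (163/9 per unit): all 9 → value 163, running total 163.00
- C (118/10 per unit): all 10 → value 118, running total 281.00
- A (95/11 per unit): 3 of 11 → value 3×95/11 = 25.9091, running total 306.91
Total 306.91.

306.91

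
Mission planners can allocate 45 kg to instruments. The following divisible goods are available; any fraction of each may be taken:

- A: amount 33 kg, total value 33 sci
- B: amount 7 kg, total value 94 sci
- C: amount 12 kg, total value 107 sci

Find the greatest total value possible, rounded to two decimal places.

Take in order of value per unit:
- B (94/7 per unit): all 7 → value 94, running total 94.00
- C (107/12 per unit): all 12 → value 107, running total 201.00
- A (33/33 per unit): 26 of 33 → value 26×33/33 = 26.0000, running total 227.00
Total 227.00.

227.00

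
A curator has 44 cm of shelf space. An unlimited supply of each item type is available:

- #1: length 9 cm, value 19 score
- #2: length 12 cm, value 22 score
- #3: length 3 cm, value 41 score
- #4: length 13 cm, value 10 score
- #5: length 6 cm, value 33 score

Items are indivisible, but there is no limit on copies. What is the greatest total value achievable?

574 score

Best value-per-unit is #3 at 41/3, and filling with it alone uses length 14×3=42. No mix of the others beats 14×41 = 574.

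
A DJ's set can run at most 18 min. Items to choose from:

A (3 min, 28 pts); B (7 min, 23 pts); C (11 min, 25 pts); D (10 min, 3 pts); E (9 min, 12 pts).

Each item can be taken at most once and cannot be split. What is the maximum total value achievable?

This is a 0/1 knapsack; check combinations near the capacity.
- A+C: duration 3+11=14, value 28+25=53
- A+B: duration 3+7=10, value 28+23=51
- B+C: duration 7+11=18, value 23+25=48
- A+E: duration 3+9=12, value 28+12=40
- B+E: duration 7+9=16, value 23+12=35
Best: 53 pts.

53 pts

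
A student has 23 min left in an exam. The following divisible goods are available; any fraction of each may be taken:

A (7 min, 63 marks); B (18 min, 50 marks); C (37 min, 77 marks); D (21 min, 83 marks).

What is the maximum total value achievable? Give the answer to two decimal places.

126.24

Take in order of value per unit:
- A (63/7 per unit): all 7 → value 63, running total 63.00
- D (83/21 per unit): 16 of 21 → value 16×83/21 = 63.2381, running total 126.24
Total 126.24.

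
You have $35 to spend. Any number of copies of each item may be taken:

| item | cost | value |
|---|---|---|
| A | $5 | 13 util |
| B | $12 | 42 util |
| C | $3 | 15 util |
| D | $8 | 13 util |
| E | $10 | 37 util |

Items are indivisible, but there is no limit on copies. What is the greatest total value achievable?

165 util

Best value-per-unit is C at 15/3, and filling with it alone uses cost 11×3=33. No mix of the others beats 11×15 = 165.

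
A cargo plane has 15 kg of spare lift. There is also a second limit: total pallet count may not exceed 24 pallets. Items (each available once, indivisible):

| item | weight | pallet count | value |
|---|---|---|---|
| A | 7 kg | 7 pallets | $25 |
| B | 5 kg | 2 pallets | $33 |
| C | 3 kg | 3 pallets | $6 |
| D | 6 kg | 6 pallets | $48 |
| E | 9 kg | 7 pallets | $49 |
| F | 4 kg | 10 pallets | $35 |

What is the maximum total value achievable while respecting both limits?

Feasible sets respecting both limits:
- B+D+F: weight 15, pallet count 18, value 116
- D+E: weight 15, pallet count 13, value 97
- C+D+F: weight 13, pallet count 19, value 89
Best: $116.

$116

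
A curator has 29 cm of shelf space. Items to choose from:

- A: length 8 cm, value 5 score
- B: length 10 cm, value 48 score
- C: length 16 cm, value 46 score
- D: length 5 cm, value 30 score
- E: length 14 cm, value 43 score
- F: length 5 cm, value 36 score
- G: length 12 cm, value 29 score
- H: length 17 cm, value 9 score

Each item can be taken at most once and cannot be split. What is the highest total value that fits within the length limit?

127 score

Check high-value combinations within 29 cm:
- B+E+F: length 10+14+5=29, value 48+43+36=127
- B+D+E: length 10+5+14=29, value 48+30+43=121
- A+B+D+F: length 8+10+5+5=28, value 5+48+30+36=119
- B+D+F: length 10+5+5=20, value 48+30+36=114
Best: 127 score.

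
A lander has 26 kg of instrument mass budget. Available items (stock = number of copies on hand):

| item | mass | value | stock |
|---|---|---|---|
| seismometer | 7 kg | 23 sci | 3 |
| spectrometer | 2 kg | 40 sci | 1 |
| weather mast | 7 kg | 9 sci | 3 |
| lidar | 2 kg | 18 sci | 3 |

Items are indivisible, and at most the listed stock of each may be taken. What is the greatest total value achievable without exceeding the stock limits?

Top feasible selections:
- 2×seismometer + 1×spectrometer + 3×lidar: mass 22, value 140
- 3×seismometer + 1×spectrometer + 1×lidar: mass 25, value 127
- 1×seismometer + 1×spectrometer + 1×weather mast + 3×lidar: mass 22, value 126
Best: 140 sci.

140 sci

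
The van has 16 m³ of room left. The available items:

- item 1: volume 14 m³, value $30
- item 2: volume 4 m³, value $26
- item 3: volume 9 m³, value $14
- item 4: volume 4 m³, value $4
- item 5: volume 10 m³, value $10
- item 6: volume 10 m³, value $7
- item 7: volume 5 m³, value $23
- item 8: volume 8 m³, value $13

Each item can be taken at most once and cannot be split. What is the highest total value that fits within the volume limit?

$53

Check high-value combinations within 16 m³:
- item 2+item 4+item 7: volume 4+4+5=13, value 26+4+23=53
- item 2+item 7: volume 4+5=9, value 26+23=49
- item 2+item 4+item 8: volume 4+4+8=16, value 26+4+13=43
- item 2+item 3: volume 4+9=13, value 26+14=40
- item 2+item 8: volume 4+8=12, value 26+13=39
Best: $53.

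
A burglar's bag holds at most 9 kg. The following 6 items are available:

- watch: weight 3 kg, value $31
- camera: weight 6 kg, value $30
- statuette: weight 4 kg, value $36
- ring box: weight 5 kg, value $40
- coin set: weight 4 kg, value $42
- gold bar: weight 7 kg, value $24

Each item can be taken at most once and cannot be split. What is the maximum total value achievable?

Check high-value combinations within 9 kg:
- ring box+coin set: weight 5+4=9, value 40+42=82
- statuette+coin set: weight 4+4=8, value 36+42=78
- statuette+ring box: weight 4+5=9, value 36+40=76
- watch+coin set: weight 3+4=7, value 31+42=73
- watch+ring box: weight 3+5=8, value 31+40=71
Best: $82.

$82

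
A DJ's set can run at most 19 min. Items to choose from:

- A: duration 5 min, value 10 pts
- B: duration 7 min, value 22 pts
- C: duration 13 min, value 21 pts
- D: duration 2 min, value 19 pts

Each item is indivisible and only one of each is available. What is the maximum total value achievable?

51 pts

Check high-value combinations within 19 min:
- A+B+D: duration 5+7+2=14, value 10+22+19=51
- B+D: duration 7+2=9, value 22+19=41
- C+D: duration 13+2=15, value 21+19=40
- A+B: duration 5+7=12, value 10+22=32
- A+C: duration 5+13=18, value 10+21=31
Best: 51 pts.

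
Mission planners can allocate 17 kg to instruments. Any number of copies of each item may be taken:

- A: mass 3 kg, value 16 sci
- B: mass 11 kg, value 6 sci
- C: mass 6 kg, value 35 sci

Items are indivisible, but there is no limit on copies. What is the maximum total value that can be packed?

Best value-per-unit is C at 35/6; filling with it alone gives 2×35 = 70.
Optimal mix: 1×A + 2×C → mass 15, value 86.

86 sci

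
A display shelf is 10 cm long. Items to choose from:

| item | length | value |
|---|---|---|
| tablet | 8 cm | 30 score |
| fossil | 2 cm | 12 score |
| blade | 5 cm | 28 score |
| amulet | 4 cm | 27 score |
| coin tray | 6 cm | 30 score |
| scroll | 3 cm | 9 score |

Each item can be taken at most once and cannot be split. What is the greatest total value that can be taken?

57 score

Check high-value combinations within 10 cm:
- amulet+coin tray: length 4+6=10, value 27+30=57
- blade+amulet: length 5+4=9, value 28+27=55
- fossil+blade+scroll: length 2+5+3=10, value 12+28+9=49
Best: 57 score.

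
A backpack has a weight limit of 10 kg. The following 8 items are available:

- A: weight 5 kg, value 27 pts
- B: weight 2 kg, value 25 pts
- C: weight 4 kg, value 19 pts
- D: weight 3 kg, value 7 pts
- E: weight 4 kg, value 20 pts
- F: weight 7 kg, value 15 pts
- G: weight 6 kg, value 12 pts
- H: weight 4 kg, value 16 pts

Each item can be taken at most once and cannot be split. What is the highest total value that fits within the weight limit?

64 pts

Check high-value combinations within 10 kg:
- B+C+E: weight 2+4+4=10, value 25+19+20=64
- B+E+H: weight 2+4+4=10, value 25+20+16=61
- B+C+H: weight 2+4+4=10, value 25+19+16=60
- A+B+D: weight 5+2+3=10, value 27+25+7=59
- A+B: weight 5+2=7, value 27+25=52
Best: 64 pts.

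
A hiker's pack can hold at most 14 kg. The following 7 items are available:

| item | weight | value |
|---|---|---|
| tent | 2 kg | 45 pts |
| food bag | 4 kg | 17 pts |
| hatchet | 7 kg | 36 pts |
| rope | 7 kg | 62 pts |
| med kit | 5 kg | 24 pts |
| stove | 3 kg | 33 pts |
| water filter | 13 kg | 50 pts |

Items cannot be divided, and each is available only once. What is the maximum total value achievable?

140 pts

Check high-value combinations within 14 kg:
- tent+rope+stove: weight 2+7+3=12, value 45+62+33=140
- tent+rope+med kit: weight 2+7+5=14, value 45+62+24=131
- tent+food bag+rope: weight 2+4+7=13, value 45+17+62=124
Best: 140 pts.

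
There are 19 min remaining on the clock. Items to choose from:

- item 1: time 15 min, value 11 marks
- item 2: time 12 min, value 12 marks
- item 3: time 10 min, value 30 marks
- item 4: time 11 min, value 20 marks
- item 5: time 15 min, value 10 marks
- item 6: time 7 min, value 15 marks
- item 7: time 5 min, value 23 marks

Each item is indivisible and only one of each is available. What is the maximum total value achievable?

This is a 0/1 knapsack; check combinations near the capacity.
- item 3+item 7: time 10+5=15, value 30+23=53
- item 3+item 6: time 10+7=17, value 30+15=45
- item 4+item 7: time 11+5=16, value 20+23=43
Best: 53 marks.

53 marks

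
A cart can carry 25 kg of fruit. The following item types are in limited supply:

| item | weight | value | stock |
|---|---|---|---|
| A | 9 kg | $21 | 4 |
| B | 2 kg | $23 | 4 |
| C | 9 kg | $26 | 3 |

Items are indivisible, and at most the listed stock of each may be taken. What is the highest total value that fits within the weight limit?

$121

Best selections within weight 25 and stock limits:
- 3×B + 2×C: weight 24, value 121
- 4×B + 1×C: weight 17, value 118
Best: $121.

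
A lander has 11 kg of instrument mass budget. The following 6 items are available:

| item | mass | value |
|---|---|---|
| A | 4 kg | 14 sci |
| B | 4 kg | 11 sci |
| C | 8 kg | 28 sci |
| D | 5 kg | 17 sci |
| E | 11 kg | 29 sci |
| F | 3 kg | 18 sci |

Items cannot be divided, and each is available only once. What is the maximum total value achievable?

Check high-value combinations within 11 kg:
- C+F: mass 8+3=11, value 28+18=46
- A+B+F: mass 4+4+3=11, value 14+11+18=43
- D+F: mass 5+3=8, value 17+18=35
- A+F: mass 4+3=7, value 14+18=32
Best: 46 sci.

46 sci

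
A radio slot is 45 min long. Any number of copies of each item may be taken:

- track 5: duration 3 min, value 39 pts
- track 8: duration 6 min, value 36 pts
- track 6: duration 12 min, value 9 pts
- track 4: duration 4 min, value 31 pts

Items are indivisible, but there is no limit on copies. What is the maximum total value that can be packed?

Best value-per-unit is track 5 at 39/3, and filling with it alone uses duration 15×3=45. No mix of the others beats 15×39 = 585.

585 pts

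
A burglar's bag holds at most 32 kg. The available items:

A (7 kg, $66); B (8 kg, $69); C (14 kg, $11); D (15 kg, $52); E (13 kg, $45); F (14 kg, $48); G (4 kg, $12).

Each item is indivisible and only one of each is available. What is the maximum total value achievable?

$192

Check high-value combinations within 32 kg:
- A+B+E+G: weight 7+8+13+4=32, value 66+69+45+12=192
- A+B+D: weight 7+8+15=30, value 66+69+52=187
- A+B+F: weight 7+8+14=29, value 66+69+48=183
- A+B+E: weight 7+8+13=28, value 66+69+45=180
Best: $192.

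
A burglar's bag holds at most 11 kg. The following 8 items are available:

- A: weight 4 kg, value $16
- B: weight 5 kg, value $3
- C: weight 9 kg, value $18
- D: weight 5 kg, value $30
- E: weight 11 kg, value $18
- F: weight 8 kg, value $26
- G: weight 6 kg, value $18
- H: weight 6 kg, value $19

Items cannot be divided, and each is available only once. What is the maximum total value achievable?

$49

Check high-value combinations within 11 kg:
- D+H: weight 5+6=11, value 30+19=49
- D+G: weight 5+6=11, value 30+18=48
- A+D: weight 4+5=9, value 16+30=46
Best: $49.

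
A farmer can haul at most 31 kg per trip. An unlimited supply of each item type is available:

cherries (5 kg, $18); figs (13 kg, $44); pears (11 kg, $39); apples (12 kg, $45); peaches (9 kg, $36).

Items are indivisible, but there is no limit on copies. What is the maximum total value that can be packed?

Best value-per-unit is peaches at 36/9; filling with it alone gives 3×36 = 108.
Optimal mix: 2×cherries + 1×apples + 1×peaches → weight 31, value 117.

$117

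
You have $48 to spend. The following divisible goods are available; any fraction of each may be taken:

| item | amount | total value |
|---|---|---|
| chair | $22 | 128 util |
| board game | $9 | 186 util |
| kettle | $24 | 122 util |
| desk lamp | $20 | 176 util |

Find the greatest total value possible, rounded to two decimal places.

Take in order of value per unit:
- board game (186/9 per unit): all 9 → value 186, running total 186.00
- desk lamp (176/20 per unit): all 20 → value 176, running total 362.00
- chair (128/22 per unit): 19 of 22 → value 19×128/22 = 110.5455, running total 472.55
Total 472.55.

472.55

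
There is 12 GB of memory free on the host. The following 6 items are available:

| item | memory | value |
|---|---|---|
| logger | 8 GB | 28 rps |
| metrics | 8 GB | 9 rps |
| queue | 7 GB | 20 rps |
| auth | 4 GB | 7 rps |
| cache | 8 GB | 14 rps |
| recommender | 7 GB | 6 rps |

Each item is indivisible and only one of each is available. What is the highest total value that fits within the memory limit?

35 rps

This is a 0/1 knapsack; check combinations near the capacity.
- logger+auth: memory 8+4=12, value 28+7=35
- logger: memory 8, value 28
- queue+auth: memory 7+4=11, value 20+7=27
Best: 35 rps.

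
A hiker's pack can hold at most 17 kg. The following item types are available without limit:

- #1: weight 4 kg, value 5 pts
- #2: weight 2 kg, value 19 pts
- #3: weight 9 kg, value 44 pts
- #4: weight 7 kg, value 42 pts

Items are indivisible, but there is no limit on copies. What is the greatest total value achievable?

152 pts

Best value-per-unit is #2 at 19/2, and filling with it alone uses weight 8×2=16. No mix of the others beats 8×19 = 152.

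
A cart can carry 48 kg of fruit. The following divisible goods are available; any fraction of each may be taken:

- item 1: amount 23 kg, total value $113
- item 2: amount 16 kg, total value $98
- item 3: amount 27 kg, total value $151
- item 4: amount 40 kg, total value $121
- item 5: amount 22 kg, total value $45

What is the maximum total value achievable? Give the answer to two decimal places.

273.57

Take in order of value per unit:
- item 2 (98/16 per unit): all 16 → value 98, running total 98.00
- item 3 (151/27 per unit): all 27 → value 151, running total 249.00
- item 1 (113/23 per unit): 5 of 23 → value 5×113/23 = 24.5652, running total 273.57
Total 273.57.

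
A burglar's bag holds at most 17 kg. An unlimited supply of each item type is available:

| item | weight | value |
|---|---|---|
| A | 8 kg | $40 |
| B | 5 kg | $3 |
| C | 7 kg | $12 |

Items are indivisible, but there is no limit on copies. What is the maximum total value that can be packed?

$80

Best value-per-unit is A at 40/8, and filling with it alone uses weight 2×8=16. No mix of the others beats 2×40 = 80.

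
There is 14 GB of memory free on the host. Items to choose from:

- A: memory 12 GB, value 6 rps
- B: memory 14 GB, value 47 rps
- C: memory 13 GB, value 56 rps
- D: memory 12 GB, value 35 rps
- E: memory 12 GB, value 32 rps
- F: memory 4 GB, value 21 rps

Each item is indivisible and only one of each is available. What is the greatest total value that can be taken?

56 rps

Check high-value combinations within 14 GB:
- C: memory 13, value 56
- B: memory 14, value 47
- D: memory 12, value 35
- E: memory 12, value 32
Best: 56 rps.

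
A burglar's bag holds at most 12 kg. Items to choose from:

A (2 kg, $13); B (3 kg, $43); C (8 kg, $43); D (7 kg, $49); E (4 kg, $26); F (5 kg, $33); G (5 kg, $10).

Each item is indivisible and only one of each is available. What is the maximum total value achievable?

This is a 0/1 knapsack; check combinations near the capacity.
- A+B+D: weight 2+3+7=12, value 13+43+49=105
- B+E+F: weight 3+4+5=12, value 43+26+33=102
- B+D: weight 3+7=10, value 43+49=92
- A+B+F: weight 2+3+5=10, value 13+43+33=89
- B+C: weight 3+8=11, value 43+43=86
Best: $105.

$105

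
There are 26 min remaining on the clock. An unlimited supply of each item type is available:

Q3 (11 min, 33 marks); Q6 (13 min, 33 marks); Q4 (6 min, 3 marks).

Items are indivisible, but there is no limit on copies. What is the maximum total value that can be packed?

66 marks

Best value-per-unit is Q3 at 33/11, and filling with it alone uses time 2×11=22. No mix of the others beats 2×33 = 66.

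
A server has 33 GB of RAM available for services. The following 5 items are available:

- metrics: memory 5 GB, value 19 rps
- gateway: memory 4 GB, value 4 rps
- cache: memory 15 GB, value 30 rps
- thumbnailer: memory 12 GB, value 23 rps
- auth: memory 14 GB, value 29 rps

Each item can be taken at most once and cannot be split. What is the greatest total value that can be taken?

This is a 0/1 knapsack; check combinations near the capacity.
- metrics+cache+thumbnailer: memory 5+15+12=32, value 19+30+23=72
- metrics+thumbnailer+auth: memory 5+12+14=31, value 19+23+29=71
- gateway+cache+auth: memory 4+15+14=33, value 4+30+29=63
Best: 72 rps.

72 rps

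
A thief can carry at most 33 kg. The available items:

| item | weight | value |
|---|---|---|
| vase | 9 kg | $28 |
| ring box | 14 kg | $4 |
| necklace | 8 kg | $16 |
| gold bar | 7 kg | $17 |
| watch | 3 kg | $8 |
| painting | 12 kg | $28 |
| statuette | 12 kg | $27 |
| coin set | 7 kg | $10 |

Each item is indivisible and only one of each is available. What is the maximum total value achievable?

$83

Check high-value combinations within 33 kg:
- vase+painting+statuette: weight 9+12+12=33, value 28+28+27=83
- vase+gold bar+watch+painting: weight 9+7+3+12=31, value 28+17+8+28=81
- vase+gold bar+watch+statuette: weight 9+7+3+12=31, value 28+17+8+27=80
Best: $83.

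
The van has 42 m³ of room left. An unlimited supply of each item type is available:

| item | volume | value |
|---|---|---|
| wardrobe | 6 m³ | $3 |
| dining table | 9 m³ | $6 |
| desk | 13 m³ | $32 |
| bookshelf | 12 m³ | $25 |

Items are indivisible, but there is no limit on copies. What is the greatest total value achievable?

Best value-per-unit is desk at 32/13, and filling with it alone uses volume 3×13=39. No mix of the others beats 3×32 = 96.

$96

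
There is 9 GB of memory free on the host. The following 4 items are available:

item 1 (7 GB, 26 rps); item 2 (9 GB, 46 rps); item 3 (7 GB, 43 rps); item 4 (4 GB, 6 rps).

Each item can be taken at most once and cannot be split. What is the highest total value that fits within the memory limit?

46 rps

Check high-value combinations within 9 GB:
- item 2: memory 9, value 46
- item 3: memory 7, value 43
- item 1: memory 7, value 26
- item 4: memory 4, value 6
Best: 46 rps.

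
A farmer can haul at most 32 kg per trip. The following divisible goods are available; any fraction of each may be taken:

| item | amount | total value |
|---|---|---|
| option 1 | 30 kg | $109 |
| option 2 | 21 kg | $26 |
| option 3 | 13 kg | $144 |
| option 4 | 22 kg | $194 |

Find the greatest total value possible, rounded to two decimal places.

311.55

Take in order of value per unit:
- option 3 (144/13 per unit): all 13 → value 144, running total 144.00
- option 4 (194/22 per unit): 19 of 22 → value 19×194/22 = 167.5455, running total 311.55
Total 311.55.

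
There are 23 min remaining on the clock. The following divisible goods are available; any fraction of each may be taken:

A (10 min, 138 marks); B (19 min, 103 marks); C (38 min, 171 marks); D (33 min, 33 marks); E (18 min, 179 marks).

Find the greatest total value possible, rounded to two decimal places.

Take in order of value per unit:
- A (138/10 per unit): all 10 → value 138, running total 138.00
- E (179/18 per unit): 13 of 18 → value 13×179/18 = 129.2778, running total 267.28
Total 267.28.

267.28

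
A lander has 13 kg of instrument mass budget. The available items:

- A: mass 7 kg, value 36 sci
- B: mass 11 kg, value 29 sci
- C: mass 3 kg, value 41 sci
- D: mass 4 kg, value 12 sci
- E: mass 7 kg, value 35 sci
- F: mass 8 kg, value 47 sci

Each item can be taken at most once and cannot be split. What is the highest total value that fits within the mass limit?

88 sci

This is a 0/1 knapsack; check combinations near the capacity.
- C+F: mass 3+8=11, value 41+47=88
- A+C: mass 7+3=10, value 36+41=77
- C+E: mass 3+7=10, value 41+35=76
- D+F: mass 4+8=12, value 12+47=59
- C+D: mass 3+4=7, value 41+12=53
Best: 88 sci.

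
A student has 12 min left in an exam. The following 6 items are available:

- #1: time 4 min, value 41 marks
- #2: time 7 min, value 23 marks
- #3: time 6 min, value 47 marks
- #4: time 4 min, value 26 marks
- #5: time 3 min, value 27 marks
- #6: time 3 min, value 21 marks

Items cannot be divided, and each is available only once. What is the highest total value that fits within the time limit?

This is a 0/1 knapsack; check combinations near the capacity.
- #3+#5+#6: time 6+3+3=12, value 47+27+21=95
- #1+#4+#5: time 4+4+3=11, value 41+26+27=94
- #1+#5+#6: time 4+3+3=10, value 41+27+21=89
- #1+#3: time 4+6=10, value 41+47=88
Best: 95 marks.

95 marks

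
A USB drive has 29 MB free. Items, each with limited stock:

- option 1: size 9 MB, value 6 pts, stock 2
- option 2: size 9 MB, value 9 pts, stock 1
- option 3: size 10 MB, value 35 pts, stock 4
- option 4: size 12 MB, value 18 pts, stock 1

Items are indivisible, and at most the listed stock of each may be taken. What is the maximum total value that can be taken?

79 pts

Top feasible selections:
- 1×option 2 + 2×option 3: size 29, value 79
- 1×option 1 + 2×option 3: size 29, value 76
- 2×option 3: size 20, value 70
Best: 79 pts.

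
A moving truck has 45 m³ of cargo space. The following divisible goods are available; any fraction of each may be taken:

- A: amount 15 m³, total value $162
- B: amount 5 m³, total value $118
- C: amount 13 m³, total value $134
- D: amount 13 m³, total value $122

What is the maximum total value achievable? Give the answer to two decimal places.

526.62

Take in order of value per unit:
- B (118/5 per unit): all 5 → value 118, running total 118.00
- A (162/15 per unit): all 15 → value 162, running total 280.00
- C (134/13 per unit): all 13 → value 134, running total 414.00
- D (122/13 per unit): 12 of 13 → value 12×122/13 = 112.6154, running total 526.62
Total 526.62.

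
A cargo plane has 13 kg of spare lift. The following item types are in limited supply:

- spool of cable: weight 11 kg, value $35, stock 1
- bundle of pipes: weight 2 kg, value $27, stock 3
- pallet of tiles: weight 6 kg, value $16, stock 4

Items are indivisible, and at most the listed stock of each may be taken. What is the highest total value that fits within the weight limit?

Best selections within weight 13 and stock limits:
- 3×bundle of pipes + 1×pallet of tiles: weight 12, value 97
- 3×bundle of pipes: weight 6, value 81
Best: $97.

$97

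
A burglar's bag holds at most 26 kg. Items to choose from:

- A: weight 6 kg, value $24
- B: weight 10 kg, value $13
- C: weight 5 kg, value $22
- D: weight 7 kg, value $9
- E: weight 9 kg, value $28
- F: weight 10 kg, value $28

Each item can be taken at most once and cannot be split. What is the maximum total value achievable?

$80

This is a 0/1 knapsack; check combinations near the capacity.
- A+E+F: weight 6+9+10=25, value 24+28+28=80
- C+E+F: weight 5+9+10=24, value 22+28+28=78
- A+C+E: weight 6+5+9=20, value 24+22+28=74
- A+C+F: weight 6+5+10=21, value 24+22+28=74
- A+B+E: weight 6+10+9=25, value 24+13+28=65
Best: $80.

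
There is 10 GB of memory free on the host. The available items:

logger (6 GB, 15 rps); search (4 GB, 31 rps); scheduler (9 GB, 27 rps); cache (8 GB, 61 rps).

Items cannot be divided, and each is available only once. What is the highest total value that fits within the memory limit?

61 rps

This is a 0/1 knapsack; check combinations near the capacity.
- cache: memory 8, value 61
- logger+search: memory 6+4=10, value 15+31=46
- search: memory 4, value 31
- scheduler: memory 9, value 27
- logger: memory 6, value 15
Best: 61 rps.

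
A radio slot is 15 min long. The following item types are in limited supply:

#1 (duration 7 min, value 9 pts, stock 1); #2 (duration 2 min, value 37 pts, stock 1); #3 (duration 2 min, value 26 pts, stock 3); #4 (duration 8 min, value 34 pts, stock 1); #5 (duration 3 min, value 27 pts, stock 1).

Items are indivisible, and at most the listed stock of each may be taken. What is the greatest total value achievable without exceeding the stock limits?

Best selections within duration 15 and stock limits:
- 1×#2 + 3×#3 + 1×#5: duration 11, value 142
- 1×#2 + 1×#3 + 1×#4 + 1×#5: duration 15, value 124
- 1×#1 + 1×#2 + 3×#3: duration 15, value 124
Best: 142 pts.

142 pts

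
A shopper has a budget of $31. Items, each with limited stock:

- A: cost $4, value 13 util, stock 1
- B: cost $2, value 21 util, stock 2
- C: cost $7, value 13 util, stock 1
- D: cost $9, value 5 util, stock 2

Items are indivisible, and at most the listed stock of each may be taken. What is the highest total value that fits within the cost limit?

Top feasible selections:
- 1×A + 2×B + 1×C + 1×D: cost 24, value 73
- 1×A + 2×B + 1×C: cost 15, value 68
- 1×A + 2×B + 2×D: cost 26, value 65
- 2×B + 1×C + 2×D: cost 29, value 65
Best: 73 util.

73 util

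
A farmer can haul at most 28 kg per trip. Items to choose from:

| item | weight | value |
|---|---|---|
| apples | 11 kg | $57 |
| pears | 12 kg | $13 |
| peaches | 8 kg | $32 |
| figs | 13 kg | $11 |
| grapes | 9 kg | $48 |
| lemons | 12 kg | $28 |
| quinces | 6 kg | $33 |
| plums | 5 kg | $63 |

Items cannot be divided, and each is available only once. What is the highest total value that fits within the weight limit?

$176

Check high-value combinations within 28 kg:
- peaches+grapes+quinces+plums: weight 8+9+6+5=28, value 32+48+33+63=176
- apples+grapes+plums: weight 11+9+5=25, value 57+48+63=168
- apples+quinces+plums: weight 11+6+5=22, value 57+33+63=153
- apples+peaches+plums: weight 11+8+5=24, value 57+32+63=152
- apples+lemons+plums: weight 11+12+5=28, value 57+28+63=148
Best: $176.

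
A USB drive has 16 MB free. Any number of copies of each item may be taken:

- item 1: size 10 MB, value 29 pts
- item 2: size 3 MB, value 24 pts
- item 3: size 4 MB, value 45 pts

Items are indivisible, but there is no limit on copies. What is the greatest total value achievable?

Best value-per-unit is item 3 at 45/4, and filling with it alone uses size 4×4=16. No mix of the others beats 4×45 = 180.

180 pts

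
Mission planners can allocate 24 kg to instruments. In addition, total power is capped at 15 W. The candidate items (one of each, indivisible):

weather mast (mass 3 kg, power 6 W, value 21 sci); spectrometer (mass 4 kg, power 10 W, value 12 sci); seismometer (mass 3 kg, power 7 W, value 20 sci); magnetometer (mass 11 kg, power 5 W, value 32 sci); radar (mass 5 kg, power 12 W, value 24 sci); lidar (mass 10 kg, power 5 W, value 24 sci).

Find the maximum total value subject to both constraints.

56 sci

Feasible sets respecting both limits:
- magnetometer+lidar: mass 21, power 10, value 56
- weather mast+magnetometer: mass 14, power 11, value 53
- seismometer+magnetometer: mass 14, power 12, value 52
- weather mast+lidar: mass 13, power 11, value 45
Best: 56 sci.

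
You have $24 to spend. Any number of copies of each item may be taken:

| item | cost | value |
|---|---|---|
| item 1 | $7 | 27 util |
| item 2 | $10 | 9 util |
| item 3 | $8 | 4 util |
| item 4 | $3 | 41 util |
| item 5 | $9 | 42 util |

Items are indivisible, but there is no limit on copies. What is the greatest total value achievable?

328 util

Best value-per-unit is item 4 at 41/3, and filling with it alone uses cost 8×3=24. No mix of the others beats 8×41 = 328.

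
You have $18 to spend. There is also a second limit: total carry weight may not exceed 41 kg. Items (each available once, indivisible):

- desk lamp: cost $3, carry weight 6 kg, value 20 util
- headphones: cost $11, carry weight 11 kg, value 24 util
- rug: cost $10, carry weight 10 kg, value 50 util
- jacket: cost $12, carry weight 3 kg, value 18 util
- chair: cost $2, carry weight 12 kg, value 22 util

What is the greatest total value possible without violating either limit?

92 util

Feasible sets respecting both limits:
- desk lamp+rug+chair: cost 15, carry weight 28, value 92
- rug+chair: cost 12, carry weight 22, value 72
- desk lamp+rug: cost 13, carry weight 16, value 70
Best: 92 util.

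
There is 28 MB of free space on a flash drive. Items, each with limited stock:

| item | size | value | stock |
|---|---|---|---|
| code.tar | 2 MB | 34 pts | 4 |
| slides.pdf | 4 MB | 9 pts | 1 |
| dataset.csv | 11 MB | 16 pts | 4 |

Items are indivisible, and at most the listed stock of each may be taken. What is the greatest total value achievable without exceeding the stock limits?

Top feasible selections:
- 4×code.tar + 1×slides.pdf + 1×dataset.csv: size 23, value 161
- 4×code.tar + 1×dataset.csv: size 19, value 152
- 4×code.tar + 1×slides.pdf: size 12, value 145
Best: 161 pts.

161 pts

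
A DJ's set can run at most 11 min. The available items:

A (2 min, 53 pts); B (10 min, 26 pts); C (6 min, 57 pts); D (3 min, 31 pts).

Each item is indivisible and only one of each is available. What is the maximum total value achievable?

Check high-value combinations within 11 min:
- A+C+D: duration 2+6+3=11, value 53+57+31=141
- A+C: duration 2+6=8, value 53+57=110
- C+D: duration 6+3=9, value 57+31=88
- A+D: duration 2+3=5, value 53+31=84
- C: duration 6, value 57
Best: 141 pts.

141 pts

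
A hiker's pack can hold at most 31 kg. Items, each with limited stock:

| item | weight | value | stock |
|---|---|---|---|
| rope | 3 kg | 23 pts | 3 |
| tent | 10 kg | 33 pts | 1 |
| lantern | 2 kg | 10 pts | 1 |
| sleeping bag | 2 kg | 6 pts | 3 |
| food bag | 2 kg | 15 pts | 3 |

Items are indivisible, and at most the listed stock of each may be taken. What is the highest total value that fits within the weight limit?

169 pts

Best selections within weight 31 and stock limits:
- 3×rope + 1×tent + 1×lantern + 2×sleeping bag + 3×food bag: weight 31, value 169
- 3×rope + 1×tent + 3×sleeping bag + 3×food bag: weight 31, value 165
- 3×rope + 1×tent + 1×lantern + 1×sleeping bag + 3×food bag: weight 29, value 163
- 3×rope + 1×tent + 1×lantern + 3×sleeping bag + 2×food bag: weight 31, value 160
Best: 169 pts.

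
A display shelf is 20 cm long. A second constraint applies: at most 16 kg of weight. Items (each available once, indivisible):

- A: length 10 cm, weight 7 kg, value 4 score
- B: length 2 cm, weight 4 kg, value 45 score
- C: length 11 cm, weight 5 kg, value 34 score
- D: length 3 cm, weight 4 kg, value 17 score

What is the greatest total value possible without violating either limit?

96 score

Feasible sets respecting both limits:
- B+C+D: length 16, weight 13, value 96
- B+C: length 13, weight 9, value 79
- A+B+D: length 15, weight 15, value 66
- B+D: length 5, weight 8, value 62
Best: 96 score.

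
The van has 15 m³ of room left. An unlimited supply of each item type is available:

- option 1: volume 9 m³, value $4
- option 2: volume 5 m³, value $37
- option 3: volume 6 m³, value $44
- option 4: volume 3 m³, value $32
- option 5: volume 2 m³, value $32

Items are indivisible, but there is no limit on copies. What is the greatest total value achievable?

$224

Best value-per-unit is option 5 at 32/2; filling with it alone gives 7×32 = 224.
Optimal mix: 1×option 4 + 6×option 5 → volume 15, value 224.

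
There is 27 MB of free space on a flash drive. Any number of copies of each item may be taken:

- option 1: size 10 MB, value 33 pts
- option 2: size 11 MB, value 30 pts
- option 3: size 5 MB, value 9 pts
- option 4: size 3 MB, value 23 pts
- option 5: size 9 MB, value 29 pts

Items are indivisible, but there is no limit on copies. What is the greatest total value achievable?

207 pts

Best value-per-unit is option 4 at 23/3, and filling with it alone uses size 9×3=27. No mix of the others beats 9×23 = 207.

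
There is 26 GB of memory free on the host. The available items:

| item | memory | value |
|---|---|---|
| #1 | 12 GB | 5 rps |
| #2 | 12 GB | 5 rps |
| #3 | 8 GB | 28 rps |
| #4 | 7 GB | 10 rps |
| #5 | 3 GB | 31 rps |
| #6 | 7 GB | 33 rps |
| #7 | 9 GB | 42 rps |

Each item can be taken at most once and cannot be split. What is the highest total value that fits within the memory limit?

116 rps

Check high-value combinations within 26 GB:
- #4+#5+#6+#7: memory 7+3+7+9=26, value 10+31+33+42=116
- #5+#6+#7: memory 3+7+9=19, value 31+33+42=106
- #3+#6+#7: memory 8+7+9=24, value 28+33+42=103
- #3+#4+#5+#6: memory 8+7+3+7=25, value 28+10+31+33=102
Best: 116 rps.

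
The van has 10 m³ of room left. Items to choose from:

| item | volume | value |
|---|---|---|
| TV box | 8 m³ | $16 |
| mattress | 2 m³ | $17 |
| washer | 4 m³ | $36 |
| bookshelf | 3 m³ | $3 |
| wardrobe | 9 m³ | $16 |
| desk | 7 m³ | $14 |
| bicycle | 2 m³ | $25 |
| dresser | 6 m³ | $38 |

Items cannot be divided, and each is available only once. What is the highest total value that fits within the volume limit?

Check high-value combinations within 10 m³:
- mattress+bicycle+dresser: volume 2+2+6=10, value 17+25+38=80
- mattress+washer+bicycle: volume 2+4+2=8, value 17+36+25=78
- washer+dresser: volume 4+6=10, value 36+38=74
Best: $80.

$80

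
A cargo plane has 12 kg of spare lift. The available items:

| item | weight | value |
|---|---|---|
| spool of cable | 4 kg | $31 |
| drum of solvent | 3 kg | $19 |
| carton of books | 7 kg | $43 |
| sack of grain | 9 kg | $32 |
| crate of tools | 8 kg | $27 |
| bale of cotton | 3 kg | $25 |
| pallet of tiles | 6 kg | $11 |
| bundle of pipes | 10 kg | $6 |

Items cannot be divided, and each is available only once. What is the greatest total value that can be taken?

Check high-value combinations within 12 kg:
- spool of cable+drum of solvent+bale of cotton: weight 4+3+3=10, value 31+19+25=75
- spool of cable+carton of books: weight 4+7=11, value 31+43=74
- carton of books+bale of cotton: weight 7+3=10, value 43+25=68
- drum of solvent+carton of books: weight 3+7=10, value 19+43=62
Best: $75.

$75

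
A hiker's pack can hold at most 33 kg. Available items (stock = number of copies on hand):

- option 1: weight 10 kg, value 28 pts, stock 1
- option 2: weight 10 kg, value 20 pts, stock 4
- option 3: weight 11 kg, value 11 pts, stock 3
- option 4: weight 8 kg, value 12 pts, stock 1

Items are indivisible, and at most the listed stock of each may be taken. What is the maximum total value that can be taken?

Best selections within weight 33 and stock limits:
- 1×option 1 + 2×option 2: weight 30, value 68
- 1×option 1 + 1×option 2 + 1×option 4: weight 28, value 60
- 3×option 2: weight 30, value 60
- 1×option 1 + 1×option 2 + 1×option 3: weight 31, value 59
Best: 68 pts.

68 pts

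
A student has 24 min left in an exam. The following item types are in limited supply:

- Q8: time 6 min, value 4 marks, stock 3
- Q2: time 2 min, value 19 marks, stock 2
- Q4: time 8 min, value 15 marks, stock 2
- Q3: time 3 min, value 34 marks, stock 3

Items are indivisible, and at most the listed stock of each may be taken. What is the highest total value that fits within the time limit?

Best selections within time 24 and stock limits:
- 2×Q2 + 1×Q4 + 3×Q3: time 21, value 155
- 1×Q8 + 2×Q2 + 3×Q3: time 19, value 144
Best: 155 marks.

155 marks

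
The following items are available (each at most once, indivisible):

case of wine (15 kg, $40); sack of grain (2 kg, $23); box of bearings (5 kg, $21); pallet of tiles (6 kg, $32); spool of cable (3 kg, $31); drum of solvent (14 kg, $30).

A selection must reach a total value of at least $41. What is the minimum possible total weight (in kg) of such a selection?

5

Subsets with value ≥ 41, sorted by total weight:
- sack of grain+spool of cable: weight 5, value 54
- sack of grain+box of bearings: weight 7, value 44
Minimum weight: 5 kg.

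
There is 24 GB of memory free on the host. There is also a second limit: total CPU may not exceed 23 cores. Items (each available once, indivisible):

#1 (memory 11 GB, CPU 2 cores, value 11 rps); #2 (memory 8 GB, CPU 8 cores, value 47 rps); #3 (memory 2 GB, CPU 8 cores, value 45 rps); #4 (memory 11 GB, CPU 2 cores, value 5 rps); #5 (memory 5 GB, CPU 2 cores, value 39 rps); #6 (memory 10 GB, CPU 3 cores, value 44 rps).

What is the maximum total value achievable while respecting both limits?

Feasible sets respecting both limits:
- #2+#3+#6: memory 20, CPU 19, value 136
- #2+#3+#5: memory 15, CPU 18, value 131
- #2+#5+#6: memory 23, CPU 13, value 130
Best: 136 rps.

136 rps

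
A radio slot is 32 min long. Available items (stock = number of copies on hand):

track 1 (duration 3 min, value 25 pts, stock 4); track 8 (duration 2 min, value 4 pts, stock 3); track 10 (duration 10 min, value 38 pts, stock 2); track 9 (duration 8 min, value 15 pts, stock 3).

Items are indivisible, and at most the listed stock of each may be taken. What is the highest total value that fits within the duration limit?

Best selections within duration 32 and stock limits:
- 4×track 1 + 2×track 10: duration 32, value 176
- 4×track 1 + 1×track 8 + 1×track 10 + 1×track 9: duration 32, value 157
- 3×track 1 + 1×track 8 + 2×track 10: duration 31, value 155
- 4×track 1 + 1×track 10 + 1×track 9: duration 30, value 153
Best: 176 pts.

176 pts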